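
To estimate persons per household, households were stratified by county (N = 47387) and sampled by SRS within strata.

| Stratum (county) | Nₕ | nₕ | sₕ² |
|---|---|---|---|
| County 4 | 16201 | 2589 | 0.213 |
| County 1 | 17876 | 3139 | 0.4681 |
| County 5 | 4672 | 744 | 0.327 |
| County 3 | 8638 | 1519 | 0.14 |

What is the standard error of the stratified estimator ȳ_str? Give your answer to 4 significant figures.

0.005629

Var(ȳ_str) = Σₕ Wₕ²(1 − fₕ)sₕ²/nₕ with Wₕ = Nₕ/N, N = 47387.
County 4: Wₕ = 0.34188702; term = 0.34188702²·(1 − 0.15980495)·0.213/2589 = 8.0796563 × 10^-6.
County 1: Wₕ = 0.37723426; term = 0.37723426²·(1 − 0.17559857)·0.4681/3139 = 1.7494774 × 10^-5.
County 5: Wₕ = 0.09859244; term = 0.09859244²·(1 − 0.15924658)·0.327/744 = 3.5919535 × 10^-6.
County 3: Wₕ = 0.18228628; term = 0.18228628²·(1 − 0.17585089)·0.14/1519 = 2.523969 × 10^-6.
Sum = 3.1690353 × 10^-5.
SE = √(3.1690353 × 10^-5) = 0.005629.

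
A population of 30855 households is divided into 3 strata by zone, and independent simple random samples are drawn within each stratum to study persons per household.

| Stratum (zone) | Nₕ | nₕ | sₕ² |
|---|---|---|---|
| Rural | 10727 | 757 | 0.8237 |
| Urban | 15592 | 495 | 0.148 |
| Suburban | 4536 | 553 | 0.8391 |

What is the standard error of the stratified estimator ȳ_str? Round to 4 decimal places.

Var(ȳ_str) = Σₕ Wₕ²(1 − fₕ)sₕ²/nₕ with Wₕ = Nₕ/N, N = 30855.
Rural: Wₕ = 0.34765840; term = 0.34765840²·(1 − 0.07056959)·0.8237/757 = 1.2223499 × 10^-4.
Urban: Wₕ = 0.50533139; term = 0.50533139²·(1 − 0.03174705)·0.148/495 = 7.3926117 × 10^-5.
Suburban: Wₕ = 0.14701021; term = 0.14701021²·(1 − 0.12191358)·0.8391/553 = 2.8795249 × 10^-5.
Sum = 2.2495636 × 10^-4.
SE = √(2.2495636 × 10^-4) = 0.0150.

0.0150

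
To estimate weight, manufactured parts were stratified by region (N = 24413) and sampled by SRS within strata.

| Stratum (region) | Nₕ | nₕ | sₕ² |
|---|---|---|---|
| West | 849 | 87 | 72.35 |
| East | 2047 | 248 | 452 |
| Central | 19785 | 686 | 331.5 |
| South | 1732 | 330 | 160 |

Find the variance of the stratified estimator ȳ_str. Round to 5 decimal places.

Var(ȳ_str) = Σₕ Wₕ²(1 − fₕ)sₕ²/nₕ with Wₕ = Nₕ/N, N = 24413.
West: Wₕ = 0.03477655; term = 0.03477655²·(1 − 0.10247350)·72.35/87 = 9.026921 × 10^-4.
East: Wₕ = 0.08384877; term = 0.08384877²·(1 − 0.12115291)·452/248 = 0.011261428.
Central: Wₕ = 0.81042887; term = 0.81042887²·(1 − 0.03467273)·331.5/686 = 0.30638239.
South: Wₕ = 0.07094581; term = 0.07094581²·(1 − 0.19053118)·160/330 = 0.0019754209.
Sum = 0.32052193.

0.32052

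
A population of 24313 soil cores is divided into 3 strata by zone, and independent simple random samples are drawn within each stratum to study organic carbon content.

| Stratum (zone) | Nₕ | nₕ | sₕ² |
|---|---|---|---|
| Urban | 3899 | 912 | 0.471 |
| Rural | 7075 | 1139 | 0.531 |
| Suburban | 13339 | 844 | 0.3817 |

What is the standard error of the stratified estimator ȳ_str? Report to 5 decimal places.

0.01307

Var(ȳ_str) = Σₕ Wₕ²(1 − fₕ)sₕ²/nₕ with Wₕ = Nₕ/N, N = 24313.
Urban: Wₕ = 0.16036688; term = 0.16036688²·(1 − 0.23390613)·0.471/912 = 1.017507 × 10^-5.
Rural: Wₕ = 0.29099659; term = 0.29099659²·(1 − 0.16098940)·0.531/1139 = 3.3121808 × 10^-5.
Suburban: Wₕ = 0.54863653; term = 0.54863653²·(1 − 0.06327311)·0.3817/844 = 1.2751526 × 10^-4.
Sum = 1.7081214 × 10^-4.
SE = √(1.7081214 × 10^-4) = 0.01307.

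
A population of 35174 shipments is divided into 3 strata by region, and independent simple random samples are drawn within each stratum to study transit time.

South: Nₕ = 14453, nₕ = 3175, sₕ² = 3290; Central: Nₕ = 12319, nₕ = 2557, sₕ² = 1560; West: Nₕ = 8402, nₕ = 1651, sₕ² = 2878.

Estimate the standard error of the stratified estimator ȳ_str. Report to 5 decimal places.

Var(ȳ_str) = Σₕ Wₕ²(1 − fₕ)sₕ²/nₕ with Wₕ = Nₕ/N, N = 35174.
South: Wₕ = 0.41090010; term = 0.41090010²·(1 − 0.21967758)·3290/3175 = 0.13652077.
Central: Wₕ = 0.35023028; term = 0.35023028²·(1 − 0.20756555)·1560/2557 = 0.059301354.
West: Wₕ = 0.23886962; term = 0.23886962²·(1 − 0.19650083)·2878/1651 = 0.079919173.
Sum = 0.2757413.
SE = √(0.2757413) = 0.52511.

0.52511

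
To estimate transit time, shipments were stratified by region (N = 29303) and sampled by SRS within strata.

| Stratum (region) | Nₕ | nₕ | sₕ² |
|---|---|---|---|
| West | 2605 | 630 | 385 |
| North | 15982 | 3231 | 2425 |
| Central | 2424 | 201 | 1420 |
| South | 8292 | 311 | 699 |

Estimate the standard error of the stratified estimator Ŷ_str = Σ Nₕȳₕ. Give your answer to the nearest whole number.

18518

Var(Ŷ_str) = Σₕ Nₕ²(1 − fₕ)sₕ²/nₕ.
West: 2605²·(1 − 630/2605)·385/630 = 3.1440903 × 10^6.
North: 15982²·(1 − 3231/15982)·2425/3231 = 1.5295024 × 10^8.
Central: 2424²·(1 − 201/2424)·1420/201 = 3.8068377 × 10^7.
South: 8292²·(1 − 311/8292)·699/311 = 1.4874192 × 10^8.
Sum = 3.4290463 × 10^8.
SE = √(3.4290463 × 10^8) = 18518.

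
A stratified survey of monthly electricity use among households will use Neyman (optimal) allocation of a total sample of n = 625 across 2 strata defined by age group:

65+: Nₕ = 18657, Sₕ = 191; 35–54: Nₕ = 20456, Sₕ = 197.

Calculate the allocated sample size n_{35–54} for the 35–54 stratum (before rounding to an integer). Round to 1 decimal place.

Neyman allocation: nₕ = n·NₕSₕ / Σⱼ NⱼSⱼ.
Σ NⱼSⱼ = 18657·191 + 20456·197 = 7.593319 × 10^6.
n_{35–54} = 625·20456·197 / (7.593319 × 10^6) = 331.7.

331.7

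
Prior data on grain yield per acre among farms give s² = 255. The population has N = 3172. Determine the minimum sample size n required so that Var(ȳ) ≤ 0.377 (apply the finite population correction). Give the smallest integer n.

Without fpc, n₀ = s²/D = 255/0.377 = 676.3926.
With fpc, (1 − n/N)·s²/n ≤ D requires n ≥ n₀/(1 + n₀/N) = 676.3926/(1 + 676.3926/3172) = 557.5100.
Rounding up, n = 558.

558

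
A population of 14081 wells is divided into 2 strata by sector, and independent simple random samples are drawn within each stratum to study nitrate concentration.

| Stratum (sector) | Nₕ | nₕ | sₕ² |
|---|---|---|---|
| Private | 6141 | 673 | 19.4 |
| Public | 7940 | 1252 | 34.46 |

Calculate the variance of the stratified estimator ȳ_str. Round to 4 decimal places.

0.0123

Var(ȳ_str) = Σₕ Wₕ²(1 − fₕ)sₕ²/nₕ with Wₕ = Nₕ/N, N = 14081.
Private: Wₕ = 0.43611959; term = 0.43611959²·(1 − 0.10959127)·19.4/673 = 0.0048818819.
Public: Wₕ = 0.56388041; term = 0.56388041²·(1 − 0.15768262)·34.46/1252 = 0.0073715822.
Sum = 0.012253464.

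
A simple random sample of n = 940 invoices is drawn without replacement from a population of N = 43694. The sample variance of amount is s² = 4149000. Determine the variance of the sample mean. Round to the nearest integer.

Under SRS without replacement, Var(ȳ) = (1 − f)·s²/n with f = n/N = 940/43694 = 0.02151325.
Var(ȳ) = (1 − 0.02151325)·4149000/940 = 0.97848675·4413.8298 = 4318.874.

4319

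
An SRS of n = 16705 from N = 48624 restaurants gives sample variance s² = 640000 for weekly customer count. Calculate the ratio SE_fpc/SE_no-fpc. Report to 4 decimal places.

f = n/N = 16705/48624 = 0.34355462.
SE_no-fpc = √(s²/n) = 6.1896593; SE_fpc = √((1−f)s²/n) = 5.0149435.
Ratio = √(1−f) = 0.81021317.

0.8102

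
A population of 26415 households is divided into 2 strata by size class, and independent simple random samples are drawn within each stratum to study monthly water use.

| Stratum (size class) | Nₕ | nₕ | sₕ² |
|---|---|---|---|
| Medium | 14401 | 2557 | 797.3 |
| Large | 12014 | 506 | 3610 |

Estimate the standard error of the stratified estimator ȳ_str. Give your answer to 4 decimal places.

1.2206

Var(ȳ_str) = Σₕ Wₕ²(1 − fₕ)sₕ²/nₕ with Wₕ = Nₕ/N, N = 26415.
Medium: Wₕ = 0.54518266; term = 0.54518266²·(1 − 0.17755711)·797.3/2557 = 0.07622209.
Large: Wₕ = 0.45481734; term = 0.45481734²·(1 − 0.04211753)·3610/506 = 1.4136534.
Sum = 1.4898755.
SE = √(1.4898755) = 1.2206.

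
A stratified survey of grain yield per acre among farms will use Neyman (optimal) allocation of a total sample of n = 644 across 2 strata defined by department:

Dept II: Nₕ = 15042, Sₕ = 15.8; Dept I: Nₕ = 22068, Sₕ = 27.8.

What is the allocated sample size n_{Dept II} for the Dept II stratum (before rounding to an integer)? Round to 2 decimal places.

Neyman allocation: nₕ = n·NₕSₕ / Σⱼ NⱼSⱼ.
Σ NⱼSⱼ = 15042·15.8 + 22068·27.8 = 851154.
n_{Dept II} = 644·15042·15.8 / 851154 = 179.82.

179.82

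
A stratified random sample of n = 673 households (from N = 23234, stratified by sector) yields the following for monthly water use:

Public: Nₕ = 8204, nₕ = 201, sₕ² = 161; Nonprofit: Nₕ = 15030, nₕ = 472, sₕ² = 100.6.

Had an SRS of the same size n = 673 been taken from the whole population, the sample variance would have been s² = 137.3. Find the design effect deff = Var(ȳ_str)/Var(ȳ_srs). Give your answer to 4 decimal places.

0.9279

Var(ȳ_str) = Σ Wₕ²(1−fₕ)sₕ²/nₕ with Wₕ = Nₕ/23234:
  Public: (8204/23234)²·(1−201/8204)·161/201 = 0.097422735
  Nonprofit: (15030/23234)²·(1−472/15030)·100.6/472 = 0.086391041
  → Var(ȳ_str) = 0.18381378.
Var(ȳ_srs) = (1 − 673/23234)·137.3/673 = 0.19810244.
deff = 0.18381378 / 0.19810244 = 0.9279.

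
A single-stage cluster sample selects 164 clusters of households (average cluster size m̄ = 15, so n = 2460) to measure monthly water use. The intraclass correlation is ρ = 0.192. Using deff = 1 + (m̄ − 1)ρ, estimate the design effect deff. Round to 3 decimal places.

deff = 1 + (15 − 1)·0.192 = 1 + 2.688 = 3.688.

3.688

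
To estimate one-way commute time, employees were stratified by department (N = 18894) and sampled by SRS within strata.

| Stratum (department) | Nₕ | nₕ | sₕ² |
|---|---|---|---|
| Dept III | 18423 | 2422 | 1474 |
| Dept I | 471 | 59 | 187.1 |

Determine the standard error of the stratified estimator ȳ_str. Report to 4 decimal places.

Var(ȳ_str) = Σₕ Wₕ²(1 − fₕ)sₕ²/nₕ with Wₕ = Nₕ/N, N = 18894.
Dept III: Wₕ = 0.97507145; term = 0.97507145²·(1 − 0.13146610)·1474/2422 = 0.50255431.
Dept I: Wₕ = 0.02492855; term = 0.02492855²·(1 − 0.12526539)·187.1/59 = 0.0017238206.
Sum = 0.50427813.
SE = √(0.50427813) = 0.7101.

0.7101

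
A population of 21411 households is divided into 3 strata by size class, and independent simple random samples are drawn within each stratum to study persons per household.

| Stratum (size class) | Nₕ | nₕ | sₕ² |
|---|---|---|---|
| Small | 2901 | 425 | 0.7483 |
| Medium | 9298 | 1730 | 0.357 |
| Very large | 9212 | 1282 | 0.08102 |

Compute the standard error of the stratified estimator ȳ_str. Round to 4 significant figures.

0.008327

Var(ȳ_str) = Σₕ Wₕ²(1 − fₕ)sₕ²/nₕ with Wₕ = Nₕ/N, N = 21411.
Small: Wₕ = 0.13549110; term = 0.13549110²·(1 − 0.14650121)·0.7483/425 = 2.7587432 × 10^-5.
Medium: Wₕ = 0.43426276; term = 0.43426276²·(1 − 0.18606152)·0.357/1730 = 3.1675164 × 10^-5.
Very large: Wₕ = 0.43024614; term = 0.43024614²·(1 − 0.13916630)·0.08102/1282 = 1.0070648 × 10^-5.
Sum = 6.9333244 × 10^-5.
SE = √(6.9333244 × 10^-5) = 0.008327.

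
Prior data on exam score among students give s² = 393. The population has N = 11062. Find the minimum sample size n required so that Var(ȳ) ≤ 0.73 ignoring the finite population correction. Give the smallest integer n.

539

Without fpc, n₀ = s²/D = 393/0.73 = 538.3562.
Rounding up, n = 539.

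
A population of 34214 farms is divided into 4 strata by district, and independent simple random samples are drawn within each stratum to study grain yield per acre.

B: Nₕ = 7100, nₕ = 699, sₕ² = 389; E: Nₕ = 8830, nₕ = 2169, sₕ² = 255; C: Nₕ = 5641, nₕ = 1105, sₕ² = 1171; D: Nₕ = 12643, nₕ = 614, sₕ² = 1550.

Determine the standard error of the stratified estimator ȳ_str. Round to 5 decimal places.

Var(ȳ_str) = Σₕ Wₕ²(1 − fₕ)sₕ²/nₕ with Wₕ = Nₕ/N, N = 34214.
B: Wₕ = 0.20751739; term = 0.20751739²·(1 − 0.09845070)·389/699 = 0.021605827.
E: Wₕ = 0.25808149; term = 0.25808149²·(1 − 0.24563986)·255/2169 = 0.0059070829.
C: Wₕ = 0.16487403; term = 0.16487403²·(1 − 0.19588725)·1171/1105 = 0.023164134.
D: Wₕ = 0.36952709; term = 0.36952709²·(1 − 0.04856442)·1550/614 = 0.32797088.
Sum = 0.37864792.
SE = √(0.37864792) = 0.61534.

0.61534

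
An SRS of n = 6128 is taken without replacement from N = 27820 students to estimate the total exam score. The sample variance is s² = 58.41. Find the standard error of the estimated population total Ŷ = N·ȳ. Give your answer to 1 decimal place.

Var(Ŷ) = N²·Var(ȳ) = N²·(1 − n/N)·s²/n.
f = 6128/27820 = 0.22027318; Var(ȳ) = 0.77972682·58.41/6128 = 0.0074320893.
Var(Ŷ) = 27820² · 0.0074320893 = 5.7520834 × 10^6.
SE(Ŷ) = √(5.7520834 × 10^6) = 2398.4.

2398.4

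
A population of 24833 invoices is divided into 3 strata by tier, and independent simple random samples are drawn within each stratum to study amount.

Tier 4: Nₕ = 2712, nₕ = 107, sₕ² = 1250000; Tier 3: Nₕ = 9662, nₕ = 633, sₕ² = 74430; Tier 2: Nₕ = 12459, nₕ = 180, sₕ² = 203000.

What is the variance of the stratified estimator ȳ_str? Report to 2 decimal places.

430.24

Var(ȳ_str) = Σₕ Wₕ²(1 − fₕ)sₕ²/nₕ with Wₕ = Nₕ/N, N = 24833.
Tier 4: Wₕ = 0.10920952; term = 0.10920952²·(1 − 0.03945428)·1250000/107 = 133.83363.
Tier 3: Wₕ = 0.38907905; term = 0.38907905²·(1 − 0.06551439)·74430/633 = 16.633844.
Tier 2: Wₕ = 0.50171143; term = 0.50171143²·(1 − 0.01444739)·203000/180 = 279.77657.
Sum = 430.24404.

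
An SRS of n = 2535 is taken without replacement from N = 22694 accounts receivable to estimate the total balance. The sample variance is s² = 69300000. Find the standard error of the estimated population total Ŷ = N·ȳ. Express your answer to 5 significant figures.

Var(Ŷ) = N²·Var(ȳ) = N²·(1 − n/N)·s²/n.
f = 2535/22694 = 0.11170353; Var(ȳ) = 0.88829647·69300000/2535 = 24283.608.
Var(Ŷ) = 22694² · 24283.608 = 1.2506486 × 10^13.
SE(Ŷ) = √(1.2506486 × 10^13) = 3.5365 × 10^6.

3.5365 × 10^6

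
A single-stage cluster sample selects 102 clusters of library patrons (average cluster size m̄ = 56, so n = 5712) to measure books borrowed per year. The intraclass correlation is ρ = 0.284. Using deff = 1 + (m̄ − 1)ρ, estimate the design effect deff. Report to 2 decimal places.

16.62

deff = 1 + (56 − 1)·0.284 = 1 + 15.62 = 16.62.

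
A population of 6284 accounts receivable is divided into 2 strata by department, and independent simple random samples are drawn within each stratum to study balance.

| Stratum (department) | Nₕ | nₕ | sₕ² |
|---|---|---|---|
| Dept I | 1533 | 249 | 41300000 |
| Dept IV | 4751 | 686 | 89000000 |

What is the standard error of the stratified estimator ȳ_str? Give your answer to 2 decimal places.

267.80

Var(ȳ_str) = Σₕ Wₕ²(1 − fₕ)sₕ²/nₕ with Wₕ = Nₕ/N, N = 6284.
Dept I: Wₕ = 0.24395290; term = 0.24395290²·(1 − 0.16242661)·41300000/249 = 8267.7156.
Dept IV: Wₕ = 0.75604710; term = 0.75604710²·(1 − 0.14439065)·89000000/686 = 63451.095.
Sum = 71718.811.
SE = √(71718.811) = 267.80.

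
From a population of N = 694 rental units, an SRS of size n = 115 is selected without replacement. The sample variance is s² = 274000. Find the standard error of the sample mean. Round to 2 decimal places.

Under SRS without replacement, Var(ȳ) = (1 − f)·s²/n with f = n/N = 115/694 = 0.16570605.
Var(ȳ) = (1 − 0.16570605)·274000/115 = 0.83429395·2382.6087 = 1987.796.
SE(ȳ) = √(1987.796) = 44.58.

44.58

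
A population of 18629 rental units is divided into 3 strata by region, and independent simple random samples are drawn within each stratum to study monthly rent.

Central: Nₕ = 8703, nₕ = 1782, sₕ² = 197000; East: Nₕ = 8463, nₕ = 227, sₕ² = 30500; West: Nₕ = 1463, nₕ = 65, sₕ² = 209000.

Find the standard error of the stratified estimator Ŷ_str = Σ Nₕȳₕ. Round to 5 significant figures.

Var(Ŷ_str) = Σₕ Nₕ²(1 − fₕ)sₕ²/nₕ.
Central: 8703²·(1 − 1782/8703)·197000/1782 = 6.658806 × 10^9.
East: 8463²·(1 − 227/8463)·30500/227 = 9.3651483 × 10^9.
West: 1463²·(1 − 65/1463)·209000/65 = 6.5763426 × 10^9.
Sum = 2.2600297 × 10^10.
SE = √(2.2600297 × 10^10) = 150330.

150330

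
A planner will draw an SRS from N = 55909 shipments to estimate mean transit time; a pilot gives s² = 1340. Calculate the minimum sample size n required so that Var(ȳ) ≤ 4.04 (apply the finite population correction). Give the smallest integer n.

Without fpc, n₀ = s²/D = 1340/4.04 = 331.6832.
With fpc, (1 − n/N)·s²/n ≤ D requires n ≥ n₀/(1 + n₀/N) = 331.6832/(1 + 331.6832/55909) = 329.7271.
Rounding up, n = 330.

330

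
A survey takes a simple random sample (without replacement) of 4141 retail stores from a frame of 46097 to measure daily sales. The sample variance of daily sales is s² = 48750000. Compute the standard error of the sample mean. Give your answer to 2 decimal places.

Under SRS without replacement, Var(ȳ) = (1 − f)·s²/n with f = n/N = 4141/46097 = 0.08983231.
Var(ȳ) = (1 − 0.08983231)·48750000/4141 = 0.91016769·11772.519 = 10714.966.
SE(ȳ) = √(10714.966) = 103.51.

103.51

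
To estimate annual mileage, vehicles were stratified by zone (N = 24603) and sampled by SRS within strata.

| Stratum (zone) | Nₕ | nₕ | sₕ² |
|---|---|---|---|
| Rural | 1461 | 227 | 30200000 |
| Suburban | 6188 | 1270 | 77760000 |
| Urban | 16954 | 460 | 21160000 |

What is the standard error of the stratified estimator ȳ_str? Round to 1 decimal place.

Var(ȳ_str) = Σₕ Wₕ²(1 − fₕ)sₕ²/nₕ with Wₕ = Nₕ/N, N = 24603.
Rural: Wₕ = 0.05938300; term = 0.05938300²·(1 − 0.15537303)·30200000/227 = 396.25096.
Suburban: Wₕ = 0.25151404; term = 0.25151404²·(1 − 0.20523594)·77760000/1270 = 3078.3304.
Urban: Wₕ = 0.68910295; term = 0.68910295²·(1 − 0.02713224)·21160000/460 = 21251.024.
Sum = 24725.605.
SE = √(24725.605) = 157.2.

157.2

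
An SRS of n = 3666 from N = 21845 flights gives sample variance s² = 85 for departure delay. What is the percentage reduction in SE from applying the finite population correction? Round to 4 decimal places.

8.7760

f = n/N = 3666/21845 = 0.16781872.
SE_no-fpc = √(s²/n) = 0.15226961; SE_fpc = √((1−f)s²/n) = 0.13890638.
Ratio = √(1−f) = 0.91223970. Reduction = 100·(1 − 0.91223970) = 8.7760%.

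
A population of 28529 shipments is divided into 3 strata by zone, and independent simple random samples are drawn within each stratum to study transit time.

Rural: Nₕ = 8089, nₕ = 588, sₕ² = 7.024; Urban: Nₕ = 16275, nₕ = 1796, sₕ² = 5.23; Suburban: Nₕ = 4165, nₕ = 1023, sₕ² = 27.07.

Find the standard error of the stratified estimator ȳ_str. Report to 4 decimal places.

0.0465

Var(ȳ_str) = Σₕ Wₕ²(1 − fₕ)sₕ²/nₕ with Wₕ = Nₕ/N, N = 28529.
Rural: Wₕ = 0.28353605; term = 0.28353605²·(1 − 0.07269131)·7.024/588 = 8.9052903 × 10^-4.
Urban: Wₕ = 0.57047215; term = 0.57047215²·(1 − 0.11035330)·5.23/1796 = 8.4310531 × 10^-4.
Suburban: Wₕ = 0.14599180; term = 0.14599180²·(1 − 0.24561825)·27.07/1023 = 4.2546193 × 10^-4.
Sum = 0.0021590963.
SE = √(0.0021590963) = 0.0465.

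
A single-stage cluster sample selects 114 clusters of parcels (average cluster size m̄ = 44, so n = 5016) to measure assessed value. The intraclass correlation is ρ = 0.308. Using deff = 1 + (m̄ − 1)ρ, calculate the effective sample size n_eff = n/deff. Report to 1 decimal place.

deff = 1 + (44 − 1)·0.308 = 1 + 13.244 = 14.244.
n_eff = 5016 / 14.244 = 352.1.

352.1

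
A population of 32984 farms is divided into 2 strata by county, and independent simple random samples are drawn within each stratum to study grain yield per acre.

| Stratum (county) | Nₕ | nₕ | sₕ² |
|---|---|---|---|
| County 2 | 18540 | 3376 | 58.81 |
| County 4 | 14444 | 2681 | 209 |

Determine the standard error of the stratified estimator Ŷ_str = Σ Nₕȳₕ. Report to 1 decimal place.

Var(Ŷ_str) = Σₕ Nₕ²(1 − fₕ)sₕ²/nₕ.
County 2: 18540²·(1 − 3376/18540)·58.81/3376 = 4.8974752 × 10^6.
County 4: 14444²·(1 − 2681/14444)·209/2681 = 1.3245094 × 10^7.
Sum = 1.8142569 × 10^7.
SE = √(1.8142569 × 10^7) = 4259.4.

4259.4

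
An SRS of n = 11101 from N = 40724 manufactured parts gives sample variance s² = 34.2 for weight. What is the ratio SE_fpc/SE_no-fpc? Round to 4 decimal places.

0.8529

f = n/N = 11101/40724 = 0.27259110.
SE_no-fpc = √(s²/n) = 0.055504987; SE_fpc = √((1−f)s²/n) = 0.047339243.
Ratio = √(1−f) = 0.85288270.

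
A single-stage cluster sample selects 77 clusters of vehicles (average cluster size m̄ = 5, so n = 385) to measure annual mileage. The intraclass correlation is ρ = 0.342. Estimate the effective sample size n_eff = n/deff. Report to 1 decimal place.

162.6

deff = 1 + (5 − 1)·0.342 = 1 + 1.368 = 2.368.
n_eff = 385 / 2.368 = 162.6.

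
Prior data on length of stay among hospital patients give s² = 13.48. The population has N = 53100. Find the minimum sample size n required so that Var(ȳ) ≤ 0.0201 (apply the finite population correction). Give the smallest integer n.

663

Without fpc, n₀ = s²/D = 13.48/0.0201 = 670.6468.
With fpc, (1 − n/N)·s²/n ≤ D requires n ≥ n₀/(1 + n₀/N) = 670.6468/(1 + 670.6468/53100) = 662.2823.
Rounding up, n = 663.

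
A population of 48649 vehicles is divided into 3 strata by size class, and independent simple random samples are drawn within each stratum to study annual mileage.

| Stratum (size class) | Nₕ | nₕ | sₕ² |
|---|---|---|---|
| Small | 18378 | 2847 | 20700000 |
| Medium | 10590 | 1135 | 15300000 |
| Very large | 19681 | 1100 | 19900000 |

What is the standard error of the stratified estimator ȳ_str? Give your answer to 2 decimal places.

Var(ȳ_str) = Σₕ Wₕ²(1 − fₕ)sₕ²/nₕ with Wₕ = Nₕ/N, N = 48649.
Small: Wₕ = 0.37776727; term = 0.37776727²·(1 − 0.15491348)·20700000/2847 = 876.86495.
Medium: Wₕ = 0.21768176; term = 0.21768176²·(1 − 0.10717658)·15300000/1135 = 570.30244.
Very large: Wₕ = 0.40455097; term = 0.40455097²·(1 − 0.05589147)·19900000/1100 = 2795.3024.
Sum = 4242.4698.
SE = √(4242.4698) = 65.13.

65.13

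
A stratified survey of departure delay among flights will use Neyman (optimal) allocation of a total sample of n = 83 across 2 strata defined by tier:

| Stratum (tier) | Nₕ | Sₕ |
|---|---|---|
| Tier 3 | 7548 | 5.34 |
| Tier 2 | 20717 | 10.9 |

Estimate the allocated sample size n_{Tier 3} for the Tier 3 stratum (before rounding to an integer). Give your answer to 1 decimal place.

12.6

Neyman allocation: nₕ = n·NₕSₕ / Σⱼ NⱼSⱼ.
Σ NⱼSⱼ = 7548·5.34 + 20717·10.9 = 266121.62.
n_{Tier 3} = 83·7548·5.34 / 266121.62 = 12.6.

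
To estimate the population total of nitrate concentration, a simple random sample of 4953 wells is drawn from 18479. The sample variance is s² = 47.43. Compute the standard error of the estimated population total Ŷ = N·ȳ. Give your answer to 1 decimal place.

Var(Ŷ) = N²·Var(ȳ) = N²·(1 − n/N)·s²/n.
f = 4953/18479 = 0.26803398; Var(ȳ) = 0.73196602·47.43/4953 = 0.0070093172.
Var(Ŷ) = 18479² · 0.0070093172 = 2.3934957 × 10^6.
SE(Ŷ) = √(2.3934957 × 10^6) = 1547.1.

1547.1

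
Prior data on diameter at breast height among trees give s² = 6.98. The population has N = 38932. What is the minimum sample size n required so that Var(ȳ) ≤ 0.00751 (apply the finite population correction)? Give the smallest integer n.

908

Without fpc, n₀ = s²/D = 6.98/0.00751 = 929.4274.
With fpc, (1 − n/N)·s²/n ≤ D requires n ≥ n₀/(1 + n₀/N) = 929.4274/(1 + 929.4274/38932) = 907.7564.
Rounding up, n = 908.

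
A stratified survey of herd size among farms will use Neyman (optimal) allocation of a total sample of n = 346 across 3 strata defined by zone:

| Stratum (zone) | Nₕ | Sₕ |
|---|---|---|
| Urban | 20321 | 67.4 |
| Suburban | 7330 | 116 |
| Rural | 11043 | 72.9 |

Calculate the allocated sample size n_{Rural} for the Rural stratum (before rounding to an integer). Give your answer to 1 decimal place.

92.1

Neyman allocation: nₕ = n·NₕSₕ / Σⱼ NⱼSⱼ.
Σ NⱼSⱼ = 20321·67.4 + 7330·116 + 11043·72.9 = 3.0249501 × 10^6.
n_{Rural} = 346·11043·72.9 / (3.0249501 × 10^6) = 92.1.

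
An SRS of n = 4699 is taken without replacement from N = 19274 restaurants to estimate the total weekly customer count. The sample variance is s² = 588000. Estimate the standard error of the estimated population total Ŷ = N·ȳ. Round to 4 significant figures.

187500

Var(Ŷ) = N²·Var(ȳ) = N²·(1 − n/N)·s²/n.
f = 4699/19274 = 0.24379994; Var(ȳ) = 0.75620006·588000/4699 = 94.625588.
Var(Ŷ) = 19274² · 94.625588 = 3.5152183 × 10^10.
SE(Ŷ) = √(3.5152183 × 10^10) = 187500.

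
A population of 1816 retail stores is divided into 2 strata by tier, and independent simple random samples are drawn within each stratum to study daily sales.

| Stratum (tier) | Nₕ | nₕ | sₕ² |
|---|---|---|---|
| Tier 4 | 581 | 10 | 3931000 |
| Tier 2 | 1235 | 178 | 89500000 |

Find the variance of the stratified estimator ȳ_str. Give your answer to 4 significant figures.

238600

Var(ȳ_str) = Σₕ Wₕ²(1 − fₕ)sₕ²/nₕ with Wₕ = Nₕ/N, N = 1816.
Tier 4: Wₕ = 0.31993392; term = 0.31993392²·(1 − 0.01721170)·3931000/10 = 39544.273.
Tier 2: Wₕ = 0.68006608; term = 0.68006608²·(1 − 0.14412955)·89500000/178 = 199027.59.
Sum = 238571.86.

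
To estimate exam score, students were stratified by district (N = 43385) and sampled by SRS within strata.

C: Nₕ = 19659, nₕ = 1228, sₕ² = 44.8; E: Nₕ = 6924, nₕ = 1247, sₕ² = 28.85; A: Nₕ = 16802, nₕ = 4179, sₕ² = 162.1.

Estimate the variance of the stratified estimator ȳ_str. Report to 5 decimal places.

Var(ȳ_str) = Σₕ Wₕ²(1 − fₕ)sₕ²/nₕ with Wₕ = Nₕ/N, N = 43385.
C: Wₕ = 0.45312896; term = 0.45312896²·(1 − 0.06246503)·44.8/1228 = 0.0070228075.
E: Wₕ = 0.15959433; term = 0.15959433²·(1 − 0.18009821)·28.85/1247 = 4.8314347 × 10^-4.
A: Wₕ = 0.38727671; term = 0.38727671²·(1 − 0.24872039)·162.1/4179 = 0.0043707403.
Sum = 0.011876691.

0.01188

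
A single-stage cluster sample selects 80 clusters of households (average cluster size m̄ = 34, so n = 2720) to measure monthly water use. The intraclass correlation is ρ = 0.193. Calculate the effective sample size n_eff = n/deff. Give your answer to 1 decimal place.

deff = 1 + (34 − 1)·0.193 = 1 + 6.369 = 7.369.
n_eff = 2720 / 7.369 = 369.1.

369.1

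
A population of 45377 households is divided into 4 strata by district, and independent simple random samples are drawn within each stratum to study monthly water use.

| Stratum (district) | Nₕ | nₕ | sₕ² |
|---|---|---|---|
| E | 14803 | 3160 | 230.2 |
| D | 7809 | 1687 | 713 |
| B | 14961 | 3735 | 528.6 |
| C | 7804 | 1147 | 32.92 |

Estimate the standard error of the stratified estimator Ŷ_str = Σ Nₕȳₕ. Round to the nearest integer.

Var(Ŷ_str) = Σₕ Nₕ²(1 − fₕ)sₕ²/nₕ.
E: 14803²·(1 − 3160/14803)·230.2/3160 = 1.2555467 × 10^7.
D: 7809²·(1 − 1687/7809)·713/1687 = 2.0205202 × 10^7.
B: 14961²·(1 − 3735/14961)·528.6/3735 = 2.3769619 × 10^7.
C: 7804²·(1 − 1147/7804)·32.92/1147 = 1.4910501 × 10^6.
Sum = 5.8021338 × 10^7.
SE = √(5.8021338 × 10^7) = 7617.

7617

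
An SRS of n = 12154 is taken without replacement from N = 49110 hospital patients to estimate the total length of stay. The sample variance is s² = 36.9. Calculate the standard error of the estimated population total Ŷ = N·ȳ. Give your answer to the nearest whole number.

2347

Var(Ŷ) = N²·Var(ȳ) = N²·(1 − n/N)·s²/n.
f = 12154/49110 = 0.24748524; Var(ȳ) = 0.75251476·36.9/12154 = 0.0022846631.
Var(Ŷ) = 49110² · 0.0022846631 = 5.5101324 × 10^6.
SE(Ŷ) = √(5.5101324 × 10^6) = 2347.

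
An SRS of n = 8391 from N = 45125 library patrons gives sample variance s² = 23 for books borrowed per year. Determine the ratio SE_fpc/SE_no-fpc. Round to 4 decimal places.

f = n/N = 8391/45125 = 0.18595014.
SE_no-fpc = √(s²/n) = 0.052354867; SE_fpc = √((1−f)s²/n) = 0.047237028.
Ratio = √(1−f) = 0.90224712.

0.9022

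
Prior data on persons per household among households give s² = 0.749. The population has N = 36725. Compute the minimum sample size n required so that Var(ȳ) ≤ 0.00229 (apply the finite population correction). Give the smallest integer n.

325

Without fpc, n₀ = s²/D = 0.749/0.00229 = 327.0742.
With fpc, (1 − n/N)·s²/n ≤ D requires n ≥ n₀/(1 + n₀/N) = 327.0742/(1 + 327.0742/36725) = 324.1870.
Rounding up, n = 325.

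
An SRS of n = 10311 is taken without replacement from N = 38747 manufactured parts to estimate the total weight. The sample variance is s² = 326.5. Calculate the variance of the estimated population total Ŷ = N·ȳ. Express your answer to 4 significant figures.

3.489 × 10^7

Var(Ŷ) = N²·Var(ȳ) = N²·(1 − n/N)·s²/n.
f = 10311/38747 = 0.26611092; Var(ȳ) = 0.73388908·326.5/10311 = 0.023238753.
Var(Ŷ) = 38747² · 0.023238753 = 3.4889037 × 10^7.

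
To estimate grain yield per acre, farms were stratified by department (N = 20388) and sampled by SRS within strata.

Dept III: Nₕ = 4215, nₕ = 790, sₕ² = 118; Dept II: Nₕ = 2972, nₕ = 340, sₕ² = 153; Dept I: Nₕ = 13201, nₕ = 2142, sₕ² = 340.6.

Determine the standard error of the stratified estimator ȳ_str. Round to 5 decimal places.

0.26363

Var(ȳ_str) = Σₕ Wₕ²(1 − fₕ)sₕ²/nₕ with Wₕ = Nₕ/N, N = 20388.
Dept III: Wₕ = 0.20673926; term = 0.20673926²·(1 − 0.18742586)·118/790 = 0.0051875682.
Dept II: Wₕ = 0.14577202; term = 0.14577202²·(1 − 0.11440108)·153/340 = 0.0084683335.
Dept I: Wₕ = 0.64748872; term = 0.64748872²·(1 − 0.16226043)·340.6/2142 = 0.055846842.
Sum = 0.069502744.
SE = √(0.069502744) = 0.26363.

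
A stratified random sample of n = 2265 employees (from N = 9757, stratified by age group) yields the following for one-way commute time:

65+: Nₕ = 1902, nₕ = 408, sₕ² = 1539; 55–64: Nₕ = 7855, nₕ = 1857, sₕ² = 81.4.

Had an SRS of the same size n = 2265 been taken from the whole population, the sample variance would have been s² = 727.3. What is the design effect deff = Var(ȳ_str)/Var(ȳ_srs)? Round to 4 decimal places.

Var(ȳ_str) = Σ Wₕ²(1−fₕ)sₕ²/nₕ with Wₕ = Nₕ/9757:
  65+: (1902/9757)²·(1−408/1902)·1539/408 = 0.11259185
  55–64: (7855/9757)²·(1−1857/7855)·81.4/1857 = 0.021693646
  → Var(ȳ_str) = 0.1342855.
Var(ȳ_srs) = (1 − 2265/9757)·727.3/2265 = 0.2465624.
deff = 0.1342855 / 0.2465624 = 0.5446.

0.5446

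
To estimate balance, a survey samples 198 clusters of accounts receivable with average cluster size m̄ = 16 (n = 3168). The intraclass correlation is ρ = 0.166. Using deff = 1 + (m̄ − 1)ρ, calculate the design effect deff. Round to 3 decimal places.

3.490

deff = 1 + (16 − 1)·0.166 = 1 + 2.49 = 3.49.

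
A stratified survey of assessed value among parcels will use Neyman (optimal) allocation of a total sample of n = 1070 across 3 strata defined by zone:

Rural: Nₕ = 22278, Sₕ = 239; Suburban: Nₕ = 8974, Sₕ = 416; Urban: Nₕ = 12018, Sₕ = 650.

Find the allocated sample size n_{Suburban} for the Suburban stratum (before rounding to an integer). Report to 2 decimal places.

Neyman allocation: nₕ = n·NₕSₕ / Σⱼ NⱼSⱼ.
Σ NⱼSⱼ = 22278·239 + 8974·416 + 12018·650 = 1.6869326 × 10^7.
n_{Suburban} = 1070·8974·416 / (1.6869326 × 10^7) = 236.79.

236.79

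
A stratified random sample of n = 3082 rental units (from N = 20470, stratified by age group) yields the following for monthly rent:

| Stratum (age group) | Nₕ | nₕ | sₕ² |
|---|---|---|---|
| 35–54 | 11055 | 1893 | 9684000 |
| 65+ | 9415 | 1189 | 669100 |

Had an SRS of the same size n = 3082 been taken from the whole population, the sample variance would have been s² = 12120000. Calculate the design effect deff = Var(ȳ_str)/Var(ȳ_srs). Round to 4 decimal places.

Var(ȳ_str) = Σ Wₕ²(1−fₕ)sₕ²/nₕ with Wₕ = Nₕ/20470:
  35–54: (11055/20470)²·(1−1893/11055)·9684000/1893 = 1236.5666
  65+: (9415/20470)²·(1−1189/9415)·669100/1189 = 104.01178
  → Var(ȳ_str) = 1340.5784.
Var(ȳ_srs) = (1 − 3082/20470)·12120000/3082 = 3340.4254.
deff = 1340.5784 / 3340.4254 = 0.4013.

0.4013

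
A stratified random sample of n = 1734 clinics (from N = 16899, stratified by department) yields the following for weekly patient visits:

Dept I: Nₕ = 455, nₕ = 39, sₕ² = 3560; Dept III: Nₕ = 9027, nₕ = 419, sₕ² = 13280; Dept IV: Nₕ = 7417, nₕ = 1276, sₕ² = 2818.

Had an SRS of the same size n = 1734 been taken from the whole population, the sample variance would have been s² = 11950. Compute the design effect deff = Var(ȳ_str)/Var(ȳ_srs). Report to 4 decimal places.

1.4612

Var(ȳ_str) = Σ Wₕ²(1−fₕ)sₕ²/nₕ with Wₕ = Nₕ/16899:
  Dept I: (455/16899)²·(1−39/455)·3560/39 = 0.060501774
  Dept III: (9027/16899)²·(1−419/9027)·13280/419 = 8.62398
  Dept IV: (7417/16899)²·(1−1276/7417)·2818/1276 = 0.35223757
  → Var(ȳ_str) = 9.0367193.
Var(ȳ_srs) = (1 − 1734/16899)·11950/1734 = 6.1844377.
deff = 9.0367193 / 6.1844377 = 1.4612.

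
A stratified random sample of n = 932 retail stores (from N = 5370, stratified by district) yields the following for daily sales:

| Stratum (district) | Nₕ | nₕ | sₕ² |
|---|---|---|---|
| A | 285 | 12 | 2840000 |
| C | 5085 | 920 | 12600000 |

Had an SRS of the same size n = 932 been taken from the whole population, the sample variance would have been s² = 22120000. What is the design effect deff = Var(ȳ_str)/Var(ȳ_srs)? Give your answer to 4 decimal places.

Var(ȳ_str) = Σ Wₕ²(1−fₕ)sₕ²/nₕ with Wₕ = Nₕ/5370:
  A: (285/5370)²·(1−12/285)·2840000/12 = 638.55165
  C: (5085/5370)²·(1−920/5085)·12600000/920 = 10058.66
  → Var(ȳ_str) = 10697.212.
Var(ȳ_srs) = (1 − 932/5370)·22120000/932 = 19614.725.
deff = 10697.212 / 19614.725 = 0.5454.

0.5454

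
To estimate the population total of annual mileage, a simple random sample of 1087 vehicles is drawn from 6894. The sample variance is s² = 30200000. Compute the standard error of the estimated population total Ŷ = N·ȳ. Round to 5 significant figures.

1.0546 × 10^6

Var(Ŷ) = N²·Var(ȳ) = N²·(1 − n/N)·s²/n.
f = 1087/6894 = 0.15767334; Var(ȳ) = 0.84232666·30200000/1087 = 23402.268.
Var(Ŷ) = 6894² · 23402.268 = 1.1122451 × 10^12.
SE(Ŷ) = √(1.1122451 × 10^12) = 1.0546 × 10^6.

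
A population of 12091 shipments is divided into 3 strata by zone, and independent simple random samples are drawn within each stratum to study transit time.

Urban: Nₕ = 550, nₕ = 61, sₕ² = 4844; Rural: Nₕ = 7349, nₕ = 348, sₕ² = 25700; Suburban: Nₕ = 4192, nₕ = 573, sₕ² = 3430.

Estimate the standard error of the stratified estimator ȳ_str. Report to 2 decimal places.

Var(ȳ_str) = Σₕ Wₕ²(1 − fₕ)sₕ²/nₕ with Wₕ = Nₕ/N, N = 12091.
Urban: Wₕ = 0.04548838; term = 0.04548838²·(1 − 0.11090909)·4844/61 = 0.14609031.
Rural: Wₕ = 0.60780746; term = 0.60780746²·(1 − 0.04735338)·25700/348 = 25.990687.
Suburban: Wₕ = 0.34670416; term = 0.34670416²·(1 − 0.13668893)·3430/573 = 0.62119065.
Sum = 26.757968.
SE = √(26.757968) = 5.17.

5.17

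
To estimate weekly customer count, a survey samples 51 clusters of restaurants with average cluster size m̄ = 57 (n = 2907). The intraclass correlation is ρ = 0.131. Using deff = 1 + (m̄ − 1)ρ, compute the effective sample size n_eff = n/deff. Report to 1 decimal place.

348.7

deff = 1 + (57 − 1)·0.131 = 1 + 7.336 = 8.336.
n_eff = 2907 / 8.336 = 348.7.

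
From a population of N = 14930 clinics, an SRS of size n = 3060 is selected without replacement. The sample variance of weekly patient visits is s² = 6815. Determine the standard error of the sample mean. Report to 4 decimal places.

1.3307

Under SRS without replacement, Var(ȳ) = (1 − f)·s²/n with f = n/N = 3060/14930 = 0.20495646.
Var(ȳ) = (1 − 0.20495646)·6815/3060 = 0.79504354·2.2271242 = 1.7706607.
SE(ȳ) = √(1.7706607) = 1.3307.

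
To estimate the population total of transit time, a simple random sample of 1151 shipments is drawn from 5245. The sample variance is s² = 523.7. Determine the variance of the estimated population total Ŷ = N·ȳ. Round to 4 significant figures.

Var(Ŷ) = N²·Var(ȳ) = N²·(1 − n/N)·s²/n.
f = 1151/5245 = 0.21944709; Var(ȳ) = 0.78055291·523.7/1151 = 0.35514818.
Var(Ŷ) = 5245² · 0.35514818 = 9.7701353 × 10^6.

9.770 × 10^6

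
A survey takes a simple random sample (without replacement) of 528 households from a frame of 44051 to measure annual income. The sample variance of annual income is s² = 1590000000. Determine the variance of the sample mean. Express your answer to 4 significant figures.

Under SRS without replacement, Var(ȳ) = (1 − f)·s²/n with f = n/N = 528/44051 = 0.01198611.
Var(ȳ) = (1 − 0.01198611)·1590000000/528 = 0.98801389·3.0113636 × 10^6 = 2.9752691 × 10^6.

2.975 × 10^6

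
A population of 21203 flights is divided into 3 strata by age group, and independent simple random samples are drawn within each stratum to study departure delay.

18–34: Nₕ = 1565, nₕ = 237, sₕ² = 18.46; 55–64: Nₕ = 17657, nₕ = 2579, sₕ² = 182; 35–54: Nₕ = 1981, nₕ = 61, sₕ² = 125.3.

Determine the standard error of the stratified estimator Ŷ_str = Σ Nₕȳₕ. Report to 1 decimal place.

Var(Ŷ_str) = Σₕ Nₕ²(1 − fₕ)sₕ²/nₕ.
18–34: 1565²·(1 − 237/1565)·18.46/237 = 161880.96.
55–64: 17657²·(1 − 2579/17657)·182/2579 = 1.8788007 × 10^7.
35–54: 1981²·(1 − 61/1981)·125.3/61 = 7.8128042 × 10^6.
Sum = 2.6762692 × 10^7.
SE = √(2.6762692 × 10^7) = 5173.3.

5173.3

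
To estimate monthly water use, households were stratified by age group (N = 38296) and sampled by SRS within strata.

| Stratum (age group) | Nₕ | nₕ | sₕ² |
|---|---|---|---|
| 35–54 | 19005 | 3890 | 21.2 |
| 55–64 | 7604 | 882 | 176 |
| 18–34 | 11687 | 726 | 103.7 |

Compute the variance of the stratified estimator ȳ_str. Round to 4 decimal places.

Var(ȳ_str) = Σₕ Wₕ²(1 − fₕ)sₕ²/nₕ with Wₕ = Nₕ/N, N = 38296.
35–54: Wₕ = 0.49626593; term = 0.49626593²·(1 − 0.20468298)·21.2/3890 = 0.0010674695.
55–64: Wₕ = 0.19855860; term = 0.19855860²·(1 − 0.11599158)·176/882 = 0.0069546915.
18–34: Wₕ = 0.30517548; term = 0.30517548²·(1 − 0.06212030)·103.7/726 = 0.012476378.
Sum = 0.020498539.

0.0205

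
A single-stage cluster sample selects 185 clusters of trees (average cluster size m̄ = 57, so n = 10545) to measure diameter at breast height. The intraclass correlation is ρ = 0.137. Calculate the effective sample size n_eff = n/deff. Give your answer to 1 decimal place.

deff = 1 + (57 − 1)·0.137 = 1 + 7.672 = 8.672.
n_eff = 10545 / 8.672 = 1216.0.

1216.0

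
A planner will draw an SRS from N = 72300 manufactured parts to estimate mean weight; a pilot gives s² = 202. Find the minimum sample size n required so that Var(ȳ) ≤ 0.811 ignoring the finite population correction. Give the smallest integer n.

Without fpc, n₀ = s²/D = 202/0.811 = 249.0752.
Rounding up, n = 250.

250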